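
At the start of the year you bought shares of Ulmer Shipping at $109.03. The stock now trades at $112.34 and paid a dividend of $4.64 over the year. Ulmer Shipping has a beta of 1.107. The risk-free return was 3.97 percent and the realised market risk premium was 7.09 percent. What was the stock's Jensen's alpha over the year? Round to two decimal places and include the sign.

-4.53%

Realised HPR = (P1 + D1 − P0) / P0 = (112.34 + 4.64 − 109.03) / 109.03 = 7.95 / 109.03 = 7.2916%
CAPM required = R_f + β·MRP = 3.97% + 1.107 × 7.09% = 11.81863%
α = realised − required = 7.2916% − 11.81863% = -4.53%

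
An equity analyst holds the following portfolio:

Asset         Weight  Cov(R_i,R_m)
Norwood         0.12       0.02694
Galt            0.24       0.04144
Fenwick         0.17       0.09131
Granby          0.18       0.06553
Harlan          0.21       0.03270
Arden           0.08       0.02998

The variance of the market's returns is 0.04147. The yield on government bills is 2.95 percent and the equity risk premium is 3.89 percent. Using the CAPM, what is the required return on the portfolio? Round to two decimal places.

β_Norwood = 0.02694 / 0.04147 = 0.6496
β_Galt = 0.04144 / 0.04147 = 0.9993
β_Fenwick = 0.09131 / 0.04147 = 2.2018
β_Granby = 0.06553 / 0.04147 = 1.5802
β_Harlan = 0.03270 / 0.04147 = 0.7885
β_Arden = 0.02998 / 0.04147 = 0.7229
β_P = Σ w_i β_i = 0.12×0.6496 + 0.24×0.9993 + 0.17×2.2018 + 0.18×1.5802 + 0.21×0.7885 + 0.08×0.7229 = 1.1999
E(R_P) = R_f + β_P × MRP = 2.95% + 1.1999 × 3.89% = 7.62%

7.62%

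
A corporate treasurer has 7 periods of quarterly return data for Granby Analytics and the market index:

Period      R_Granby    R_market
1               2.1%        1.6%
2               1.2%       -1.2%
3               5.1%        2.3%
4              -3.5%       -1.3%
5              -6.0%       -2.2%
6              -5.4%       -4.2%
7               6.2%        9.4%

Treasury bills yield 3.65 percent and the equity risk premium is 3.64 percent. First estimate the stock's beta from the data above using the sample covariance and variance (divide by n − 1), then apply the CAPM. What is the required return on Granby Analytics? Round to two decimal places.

7.09%

Mean R_i = (2.1 + 1.2 + 5.1 − 3.5 − 6.0 − 5.4 + 6.2) / 7 = -0.0429%
Mean R_m = (1.6 − 1.2 + 2.3 − 1.3 − 2.2 − 4.2 + 9.4) / 7 = 0.6286%
Σ(R_i − R̄_i)(R_m − R̄_m) = 112.5486  ⇒  Cov = 112.5486 / 6 = 18.7581
Σ(R_m − R̄_m)² = 119.0543  ⇒  Var(R_m) = 119.0543 / 6 = 19.8424
β = Cov / Var(R_m) = 18.7581 / 19.8424 = 0.9454
E(R) = R_f + β × MRP = 3.65% + 0.9454 × 3.64% = 7.09%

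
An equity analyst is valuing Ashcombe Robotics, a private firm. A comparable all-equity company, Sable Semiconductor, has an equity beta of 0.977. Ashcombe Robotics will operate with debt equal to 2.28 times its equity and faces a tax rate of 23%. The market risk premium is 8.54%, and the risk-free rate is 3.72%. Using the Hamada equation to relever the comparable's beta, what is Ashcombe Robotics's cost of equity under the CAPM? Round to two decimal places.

26.71%

β_L = β_U × [1 + (1 − t)(D/E)] = 0.977 × [1 + (1 − 0.23) × 2.28]
    = 0.977 × [1 + 0.77 × 2.28] = 0.977 × 2.7556 = 2.6922
E(R) = R_f + β_L × MRP = 3.72% + 2.6922 × 8.54% = 26.71%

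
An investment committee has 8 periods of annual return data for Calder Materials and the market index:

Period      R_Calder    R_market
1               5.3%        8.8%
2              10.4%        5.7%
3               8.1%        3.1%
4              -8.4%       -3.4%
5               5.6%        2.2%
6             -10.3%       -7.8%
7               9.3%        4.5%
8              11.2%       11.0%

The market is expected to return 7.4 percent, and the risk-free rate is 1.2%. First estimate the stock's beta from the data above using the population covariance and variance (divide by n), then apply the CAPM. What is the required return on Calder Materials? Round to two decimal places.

8.75%

Mean R_i = (5.3 + 10.4 + 8.1 − 8.4 + 5.6 − 10.3 + 9.3 + 11.2) / 8 = 3.9000%
Mean R_m = (8.8 + 5.7 + 3.1 − 3.4 + 2.2 − 7.8 + 4.5 + 11.0) / 8 = 3.0125%
Σ(R_i − R̄_i)(R_m − R̄_m) = 323.3100  ⇒  Cov = 323.3100 / 8 = 40.4138
Σ(R_m − R̄_m)² = 265.4288  ⇒  Var(R_m) = 265.4288 / 8 = 33.1786
β = Cov / Var(R_m) = 40.4138 / 33.1786 = 1.2181
MRP = 7.4% − 1.2% = 6.20%
E(R) = R_f + β × MRP = 1.2% + 1.2181 × 6.2% = 8.75%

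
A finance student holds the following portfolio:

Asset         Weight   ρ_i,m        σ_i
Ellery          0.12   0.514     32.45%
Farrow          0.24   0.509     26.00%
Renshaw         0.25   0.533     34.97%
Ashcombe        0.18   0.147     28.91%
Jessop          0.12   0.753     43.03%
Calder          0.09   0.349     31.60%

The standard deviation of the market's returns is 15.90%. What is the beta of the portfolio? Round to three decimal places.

0.974

β_Ellery = 0.514 × 32.45% / 15.90% = 1.0490
β_Farrow = 0.509 × 26.00% / 15.90% = 0.8323
β_Renshaw = 0.533 × 34.97% / 15.90% = 1.1723
β_Ashcombe = 0.147 × 28.91% / 15.90% = 0.2673
β_Jessop = 0.753 × 43.03% / 15.90% = 2.0378
β_Calder = 0.349 × 31.60% / 15.90% = 0.6936
β_P = Σ w_i β_i = 0.12×1.0490 + 0.24×0.8323 + 0.25×1.1723 + 0.18×0.2673 + 0.12×2.0378 + 0.09×0.6936 = 0.9738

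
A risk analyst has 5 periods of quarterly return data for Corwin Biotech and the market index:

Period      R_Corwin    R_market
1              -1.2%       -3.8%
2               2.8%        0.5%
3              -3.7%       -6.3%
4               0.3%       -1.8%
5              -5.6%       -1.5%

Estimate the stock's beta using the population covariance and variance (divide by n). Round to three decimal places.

Mean R_i = (-1.2 + 2.8 − 3.7 + 0.3 − 5.6) / 5 = -1.4800%
Mean R_m = (-3.8 + 0.5 − 6.3 − 1.8 − 1.5) / 5 = -2.5800%
Σ(R_i − R̄_i)(R_m − R̄_m) = 18.0380  ⇒  Cov = 18.0380 / 5 = 3.6076
Σ(R_m − R̄_m)² = 26.5880  ⇒  Var(R_m) = 26.5880 / 5 = 5.3176
β = Cov / Var(R_m) = 3.6076 / 5.3176 = 0.6784

0.678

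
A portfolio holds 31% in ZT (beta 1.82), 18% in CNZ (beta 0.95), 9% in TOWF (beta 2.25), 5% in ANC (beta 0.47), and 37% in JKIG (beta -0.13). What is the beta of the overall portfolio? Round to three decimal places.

0.913

β_P = Σ w_i β_i = 0.31×1.82 + 0.18×0.95 + 0.09×2.25 + 0.05×0.47 + 0.37×-0.13 = 0.9131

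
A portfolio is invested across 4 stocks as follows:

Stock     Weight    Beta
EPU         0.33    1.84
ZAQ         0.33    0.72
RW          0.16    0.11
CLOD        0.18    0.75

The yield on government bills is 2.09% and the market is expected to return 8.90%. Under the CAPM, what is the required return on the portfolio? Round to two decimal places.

β_P = Σ w_i β_i = 0.33×1.84 + 0.33×0.72 + 0.16×0.11 + 0.18×0.75 = 0.9974
MRP = 8.90% − 2.09% = 6.81%
E(R_P) = R_f + β_P × MRP = 2.09% + 0.9974 × 6.81% = 8.88%

8.88%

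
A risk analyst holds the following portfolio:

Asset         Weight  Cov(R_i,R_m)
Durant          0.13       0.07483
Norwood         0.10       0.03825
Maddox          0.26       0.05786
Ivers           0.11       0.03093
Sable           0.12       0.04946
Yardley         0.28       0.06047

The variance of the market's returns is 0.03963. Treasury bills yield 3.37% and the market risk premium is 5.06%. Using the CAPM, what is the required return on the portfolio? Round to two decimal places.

β_Durant = 0.07483 / 0.03963 = 1.8882
β_Norwood = 0.03825 / 0.03963 = 0.9652
β_Maddox = 0.05786 / 0.03963 = 1.4600
β_Ivers = 0.03093 / 0.03963 = 0.7805
β_Sable = 0.04946 / 0.03963 = 1.2480
β_Yardley = 0.06047 / 0.03963 = 1.5259
β_P = Σ w_i β_i = 0.13×1.8882 + 0.10×0.9652 + 0.26×1.4600 + 0.11×0.7805 + 0.12×1.2480 + 0.28×1.5259 = 1.3845
E(R_P) = R_f + β_P × MRP = 3.37% + 1.3845 × 5.06% = 10.38%

10.38%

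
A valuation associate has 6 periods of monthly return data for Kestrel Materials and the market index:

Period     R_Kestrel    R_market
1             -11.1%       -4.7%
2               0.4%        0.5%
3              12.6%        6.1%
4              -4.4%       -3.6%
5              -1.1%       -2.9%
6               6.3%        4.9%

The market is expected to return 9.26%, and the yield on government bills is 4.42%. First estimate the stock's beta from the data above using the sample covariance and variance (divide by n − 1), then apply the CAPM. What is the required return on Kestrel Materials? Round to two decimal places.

12.68%

Mean R_i = (-11.1 + 0.4 + 12.6 − 4.4 − 1.1 + 6.3) / 6 = 0.4500%
Mean R_m = (-4.7 + 0.5 + 6.1 − 3.6 − 2.9 + 4.9) / 6 = 0.0500%
Σ(R_i − R̄_i)(R_m − R̄_m) = 178.9950  ⇒  Cov = 178.9950 / 5 = 35.7990
Σ(R_m − R̄_m)² = 104.9150  ⇒  Var(R_m) = 104.9150 / 5 = 20.9830
β = Cov / Var(R_m) = 35.7990 / 20.9830 = 1.7061
MRP = 9.26% − 4.42% = 4.84%
E(R) = R_f + β × MRP = 4.42% + 1.7061 × 4.84% = 12.68%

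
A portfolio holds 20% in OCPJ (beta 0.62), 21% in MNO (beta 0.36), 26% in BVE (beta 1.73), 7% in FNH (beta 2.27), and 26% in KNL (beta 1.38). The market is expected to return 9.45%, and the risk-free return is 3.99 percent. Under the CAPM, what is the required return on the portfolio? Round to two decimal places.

β_P = Σ w_i β_i = 0.20×0.62 + 0.21×0.36 + 0.26×1.73 + 0.07×2.27 + 0.26×1.38 = 1.1671
MRP = 9.45% − 3.99% = 5.46%
E(R_P) = R_f + β_P × MRP = 3.99% + 1.1671 × 5.46% = 10.36%

10.36%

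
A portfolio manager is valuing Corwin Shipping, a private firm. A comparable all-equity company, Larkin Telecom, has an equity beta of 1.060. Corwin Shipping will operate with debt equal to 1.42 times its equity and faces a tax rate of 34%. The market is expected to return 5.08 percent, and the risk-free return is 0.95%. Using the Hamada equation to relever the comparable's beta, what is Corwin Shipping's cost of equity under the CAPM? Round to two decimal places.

9.43%

β_L = β_U × [1 + (1 − t)(D/E)] = 1.060 × [1 + (1 − 0.34) × 1.42]
    = 1.060 × [1 + 0.66 × 1.42] = 1.060 × 1.9372 = 2.0534
MRP = 5.08% − 0.95% = 4.13%
E(R) = R_f + β_L × MRP = 0.95% + 2.0534 × 4.13% = 9.43%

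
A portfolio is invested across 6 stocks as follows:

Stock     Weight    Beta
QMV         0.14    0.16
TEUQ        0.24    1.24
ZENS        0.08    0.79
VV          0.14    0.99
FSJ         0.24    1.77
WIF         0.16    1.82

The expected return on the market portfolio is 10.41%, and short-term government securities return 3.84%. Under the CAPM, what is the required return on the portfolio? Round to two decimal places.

11.97%

β_P = Σ w_i β_i = 0.14×0.16 + 0.24×1.24 + 0.08×0.79 + 0.14×0.99 + 0.24×1.77 + 0.16×1.82 = 1.2378
MRP = 10.41% − 3.84% = 6.57%
E(R_P) = R_f + β_P × MRP = 3.84% + 1.2378 × 6.57% = 11.97%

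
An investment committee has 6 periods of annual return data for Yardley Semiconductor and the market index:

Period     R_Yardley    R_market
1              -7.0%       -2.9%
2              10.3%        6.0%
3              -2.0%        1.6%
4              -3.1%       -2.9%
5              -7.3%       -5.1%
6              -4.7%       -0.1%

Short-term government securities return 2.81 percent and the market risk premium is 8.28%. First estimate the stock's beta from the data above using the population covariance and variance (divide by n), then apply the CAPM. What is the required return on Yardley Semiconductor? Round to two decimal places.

15.08%

Mean R_i = (-7.0 + 10.3 − 2.0 − 3.1 − 7.3 − 4.7) / 6 = -2.3000%
Mean R_m = (-2.9 + 6.0 + 1.6 − 2.9 − 5.1 − 0.1) / 6 = -0.5667%
Σ(R_i − R̄_i)(R_m − R̄_m) = 117.7700  ⇒  Cov = 117.7700 / 6 = 19.6283
Σ(R_m − R̄_m)² = 79.4733  ⇒  Var(R_m) = 79.4733 / 6 = 13.2456
β = Cov / Var(R_m) = 19.6283 / 13.2456 = 1.4819
E(R) = R_f + β × MRP = 2.81% + 1.4819 × 8.28% = 15.08%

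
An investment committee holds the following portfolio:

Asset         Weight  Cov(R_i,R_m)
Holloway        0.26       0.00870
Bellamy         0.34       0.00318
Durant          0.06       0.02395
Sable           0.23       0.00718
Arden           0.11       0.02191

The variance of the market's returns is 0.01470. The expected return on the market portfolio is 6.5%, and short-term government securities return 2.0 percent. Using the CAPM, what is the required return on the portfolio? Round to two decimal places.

4.71%

β_Holloway = 0.00870 / 0.01470 = 0.5918
β_Bellamy = 0.00318 / 0.01470 = 0.2163
β_Durant = 0.02395 / 0.01470 = 1.6293
β_Sable = 0.00718 / 0.01470 = 0.4884
β_Arden = 0.02191 / 0.01470 = 1.4905
β_P = Σ w_i β_i = 0.26×0.5918 + 0.34×0.2163 + 0.06×1.6293 + 0.23×0.4884 + 0.11×1.4905 = 0.6015
MRP = 6.5% − 2.0% = 4.50%
E(R_P) = R_f + β_P × MRP = 2.0% + 0.6015 × 4.5% = 4.71%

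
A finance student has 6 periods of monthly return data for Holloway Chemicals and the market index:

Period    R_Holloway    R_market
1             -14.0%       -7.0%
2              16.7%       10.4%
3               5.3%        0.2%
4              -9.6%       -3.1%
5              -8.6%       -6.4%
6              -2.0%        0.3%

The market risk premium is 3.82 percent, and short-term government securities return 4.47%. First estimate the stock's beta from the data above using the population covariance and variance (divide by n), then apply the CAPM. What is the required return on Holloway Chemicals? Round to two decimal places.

10.98%

Mean R_i = (-14.0 + 16.7 + 5.3 − 9.6 − 8.6 − 2.0) / 6 = -2.0333%
Mean R_m = (-7.0 + 10.4 + 0.2 − 3.1 − 6.4 + 0.3) / 6 = -0.9333%
Σ(R_i − R̄_i)(R_m − R̄_m) = 345.5533  ⇒  Cov = 345.5533 / 6 = 57.5922
Σ(R_m − R̄_m)² = 202.6333  ⇒  Var(R_m) = 202.6333 / 6 = 33.7722
β = Cov / Var(R_m) = 57.5922 / 33.7722 = 1.7053
E(R) = R_f + β × MRP = 4.47% + 1.7053 × 3.82% = 10.98%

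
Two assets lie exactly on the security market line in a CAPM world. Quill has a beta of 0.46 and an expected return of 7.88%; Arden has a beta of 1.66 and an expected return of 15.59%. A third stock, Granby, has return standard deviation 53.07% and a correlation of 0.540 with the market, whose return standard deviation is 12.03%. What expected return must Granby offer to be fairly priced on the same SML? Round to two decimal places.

MRP = (15.59% − 7.88%) / (1.66 − 0.46) = 6.4250%
R_f = 7.88% − 0.46 × 6.4250% = 4.9245%
β_Granby = ρ·σ_i/σ_m = 0.540 × 53.07 / 12.03 = 2.3822
E(R_Granby) = R_f + β × MRP = 4.9245% + 2.3822 × 6.4250% = 20.23%

20.23%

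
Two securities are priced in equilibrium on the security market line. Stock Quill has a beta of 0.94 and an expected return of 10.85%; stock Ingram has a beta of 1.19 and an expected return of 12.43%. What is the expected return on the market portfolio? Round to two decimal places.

Both satisfy E(R) = R_f + β·MRP, so the slope of the SML is
MRP = (12.43% − 10.85%) / (1.19 − 0.94) = 1.58% / 0.25 = 6.3200%
R_f = E(R_Quill) − β_Quill·MRP = 10.85% − 0.94 × 6.3200% = 4.9092%
E(R_m) = R_f + MRP = 4.9092% + 6.3200% = 11.23%

11.23%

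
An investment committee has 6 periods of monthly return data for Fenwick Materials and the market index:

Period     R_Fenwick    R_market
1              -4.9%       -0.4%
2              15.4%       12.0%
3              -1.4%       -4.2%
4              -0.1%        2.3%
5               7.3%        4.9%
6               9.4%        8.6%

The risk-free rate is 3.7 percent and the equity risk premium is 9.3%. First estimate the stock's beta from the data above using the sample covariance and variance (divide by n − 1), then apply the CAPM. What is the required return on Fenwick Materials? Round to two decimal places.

Mean R_i = (-4.9 + 15.4 − 1.4 − 0.1 + 7.3 + 9.4) / 6 = 4.2833%
Mean R_m = (-0.4 + 12.0 − 4.2 + 2.3 + 4.9 + 8.6) / 6 = 3.8667%
Σ(R_i − R̄_i)(R_m − R̄_m) = 209.6467  ⇒  Cov = 209.6467 / 5 = 41.9293
Σ(R_m − R̄_m)² = 175.3533  ⇒  Var(R_m) = 175.3533 / 5 = 35.0707
β = Cov / Var(R_m) = 41.9293 / 35.0707 = 1.1956
E(R) = R_f + β × MRP = 3.7% + 1.1956 × 9.3% = 14.82%

14.82%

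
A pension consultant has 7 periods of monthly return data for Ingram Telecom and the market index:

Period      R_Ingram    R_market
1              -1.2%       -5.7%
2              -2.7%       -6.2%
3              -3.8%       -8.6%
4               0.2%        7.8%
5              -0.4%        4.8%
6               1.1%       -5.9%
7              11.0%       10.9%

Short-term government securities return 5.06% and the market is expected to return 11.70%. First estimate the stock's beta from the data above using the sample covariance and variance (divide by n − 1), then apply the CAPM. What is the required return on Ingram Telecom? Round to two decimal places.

8.04%

Mean R_i = (-1.2 − 2.7 − 3.8 + 0.2 − 0.4 + 1.1 + 11.0) / 7 = 0.6000%
Mean R_m = (-5.7 − 6.2 − 8.6 + 7.8 + 4.8 − 5.9 + 10.9) / 7 = -0.4143%
Σ(R_i − R̄_i)(R_m − R̄_m) = 171.0500  ⇒  Cov = 171.0500 / 6 = 28.5083
Σ(R_m − R̄_m)² = 381.1886  ⇒  Var(R_m) = 381.1886 / 6 = 63.5314
β = Cov / Var(R_m) = 28.5083 / 63.5314 = 0.4487
MRP = 11.70% − 5.06% = 6.64%
E(R) = R_f + β × MRP = 5.06% + 0.4487 × 6.64% = 8.04%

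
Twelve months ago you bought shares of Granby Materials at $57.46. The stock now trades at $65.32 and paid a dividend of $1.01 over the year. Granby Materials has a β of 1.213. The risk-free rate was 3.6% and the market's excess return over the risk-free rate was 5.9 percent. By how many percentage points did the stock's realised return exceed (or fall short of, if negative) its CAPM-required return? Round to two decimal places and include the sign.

Realised HPR = (P1 + D1 − P0) / P0 = (65.32 + 1.01 − 57.46) / 57.46 = 8.87 / 57.46 = 15.4368%
CAPM required = R_f + β·MRP = 3.6% + 1.213 × 5.9% = 10.7567%
α = realised − required = 15.4368% − 10.7567% = +4.68%

+4.68%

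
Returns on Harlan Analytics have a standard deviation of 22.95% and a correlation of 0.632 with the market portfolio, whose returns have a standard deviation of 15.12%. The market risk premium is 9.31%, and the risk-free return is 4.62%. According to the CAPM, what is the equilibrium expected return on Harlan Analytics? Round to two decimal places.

β = ρ × σ_i / σ_m = 0.632 × 22.95% / 15.12% = 0.9593
E(R) = 4.62% + 0.9593 × 9.31% = 13.55%

13.55%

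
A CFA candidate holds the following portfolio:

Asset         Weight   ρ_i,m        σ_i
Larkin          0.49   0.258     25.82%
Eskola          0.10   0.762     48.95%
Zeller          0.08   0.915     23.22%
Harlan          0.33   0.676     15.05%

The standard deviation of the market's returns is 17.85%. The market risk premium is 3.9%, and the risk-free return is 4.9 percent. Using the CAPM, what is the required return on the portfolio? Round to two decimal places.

β_Larkin = 0.258 × 25.82% / 17.85% = 0.3732
β_Eskola = 0.762 × 48.95% / 17.85% = 2.0896
β_Zeller = 0.915 × 23.22% / 17.85% = 1.1903
β_Harlan = 0.676 × 15.05% / 17.85% = 0.5700
β_P = Σ w_i β_i = 0.49×0.3732 + 0.10×2.0896 + 0.08×1.1903 + 0.33×0.5700 = 0.6752
E(R_P) = R_f + β_P × MRP = 4.9% + 0.6752 × 3.9% = 7.53%

7.53%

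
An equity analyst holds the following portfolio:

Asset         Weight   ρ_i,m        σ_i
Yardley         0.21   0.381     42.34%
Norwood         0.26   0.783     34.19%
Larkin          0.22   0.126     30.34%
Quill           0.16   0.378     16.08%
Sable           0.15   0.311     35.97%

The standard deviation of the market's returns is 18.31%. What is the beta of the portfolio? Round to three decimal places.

0.756

β_Yardley = 0.381 × 42.34% / 18.31% = 0.8810
β_Norwood = 0.783 × 34.19% / 18.31% = 1.4621
β_Larkin = 0.126 × 30.34% / 18.31% = 0.2088
β_Quill = 0.378 × 16.08% / 18.31% = 0.3320
β_Sable = 0.311 × 35.97% / 18.31% = 0.6110
β_P = Σ w_i β_i = 0.21×0.8810 + 0.26×1.4621 + 0.22×0.2088 + 0.16×0.3320 + 0.15×0.6110 = 0.7559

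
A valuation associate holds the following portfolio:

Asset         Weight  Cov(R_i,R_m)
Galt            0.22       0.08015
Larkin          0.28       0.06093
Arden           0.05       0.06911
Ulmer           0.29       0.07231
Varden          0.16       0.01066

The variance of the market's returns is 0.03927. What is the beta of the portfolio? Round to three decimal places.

β_Galt = 0.08015 / 0.03927 = 2.0410
β_Larkin = 0.06093 / 0.03927 = 1.5516
β_Arden = 0.06911 / 0.03927 = 1.7599
β_Ulmer = 0.07231 / 0.03927 = 1.8414
β_Varden = 0.01066 / 0.03927 = 0.2715
β_P = Σ w_i β_i = 0.22×2.0410 + 0.28×1.5516 + 0.05×1.7599 + 0.29×1.8414 + 0.16×0.2715 = 1.5489

1.549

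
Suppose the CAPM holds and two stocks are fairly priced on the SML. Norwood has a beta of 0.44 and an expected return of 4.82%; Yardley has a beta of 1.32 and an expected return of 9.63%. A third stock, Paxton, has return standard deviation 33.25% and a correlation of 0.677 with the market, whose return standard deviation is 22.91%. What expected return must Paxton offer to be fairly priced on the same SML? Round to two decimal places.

MRP = (9.63% − 4.82%) / (1.32 − 0.44) = 5.4659%
R_f = 4.82% − 0.44 × 5.4659% = 2.4150%
β_Paxton = ρ·σ_i/σ_m = 0.677 × 33.25 / 22.91 = 0.9826
E(R_Paxton) = R_f + β × MRP = 2.4150% + 0.9826 × 5.4659% = 7.79%

7.79%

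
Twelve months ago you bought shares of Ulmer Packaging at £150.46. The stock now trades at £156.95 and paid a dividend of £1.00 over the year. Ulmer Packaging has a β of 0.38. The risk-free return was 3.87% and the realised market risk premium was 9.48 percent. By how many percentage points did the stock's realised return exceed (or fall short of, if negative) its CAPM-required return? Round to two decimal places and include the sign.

Realised HPR = (P1 + D1 − P0) / P0 = (156.95 + 1.00 − 150.46) / 150.46 = 7.49 / 150.46 = 4.9781%
CAPM required = R_f + β·MRP = 3.87% + 0.38 × 9.48% = 7.4724%
α = realised − required = 4.9781% − 7.4724% = -2.49%

-2.49%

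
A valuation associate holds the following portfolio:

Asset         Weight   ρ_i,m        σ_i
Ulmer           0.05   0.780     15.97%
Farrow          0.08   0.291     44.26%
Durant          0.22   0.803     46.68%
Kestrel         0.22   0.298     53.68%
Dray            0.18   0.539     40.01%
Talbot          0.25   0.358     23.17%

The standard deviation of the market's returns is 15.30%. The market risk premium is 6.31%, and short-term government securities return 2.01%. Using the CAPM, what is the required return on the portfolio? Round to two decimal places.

10.00%

β_Ulmer = 0.780 × 15.97% / 15.30% = 0.8142
β_Farrow = 0.291 × 44.26% / 15.30% = 0.8418
β_Durant = 0.803 × 46.68% / 15.30% = 2.4499
β_Kestrel = 0.298 × 53.68% / 15.30% = 1.0455
β_Dray = 0.539 × 40.01% / 15.30% = 1.4095
β_Talbot = 0.358 × 23.17% / 15.30% = 0.5421
β_P = Σ w_i β_i = 0.05×0.8142 + 0.08×0.8418 + 0.22×2.4499 + 0.22×1.0455 + 0.18×1.4095 + 0.25×0.5421 = 1.2663
E(R_P) = R_f + β_P × MRP = 2.01% + 1.2663 × 6.31% = 10.00%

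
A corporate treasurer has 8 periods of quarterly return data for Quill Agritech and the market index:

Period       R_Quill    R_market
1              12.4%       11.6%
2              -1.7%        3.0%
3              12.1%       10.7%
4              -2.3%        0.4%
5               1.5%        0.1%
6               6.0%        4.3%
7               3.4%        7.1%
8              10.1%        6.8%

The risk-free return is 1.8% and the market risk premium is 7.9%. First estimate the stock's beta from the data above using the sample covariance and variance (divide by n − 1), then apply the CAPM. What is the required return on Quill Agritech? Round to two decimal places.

11.29%

Mean R_i = (12.4 − 1.7 + 12.1 − 2.3 + 1.5 + 6.0 + 3.4 + 10.1) / 8 = 5.1875%
Mean R_m = (11.6 + 3.0 + 10.7 + 0.4 + 0.1 + 4.3 + 7.1 + 6.8) / 8 = 5.5000%
Σ(R_i − R̄_i)(R_m − R̄_m) = 157.8100  ⇒  Cov = 157.8100 / 7 = 22.5443
Σ(R_m − R̄_m)² = 131.3600  ⇒  Var(R_m) = 131.3600 / 7 = 18.7657
β = Cov / Var(R_m) = 22.5443 / 18.7657 = 1.2014
E(R) = R_f + β × MRP = 1.8% + 1.2014 × 7.9% = 11.29%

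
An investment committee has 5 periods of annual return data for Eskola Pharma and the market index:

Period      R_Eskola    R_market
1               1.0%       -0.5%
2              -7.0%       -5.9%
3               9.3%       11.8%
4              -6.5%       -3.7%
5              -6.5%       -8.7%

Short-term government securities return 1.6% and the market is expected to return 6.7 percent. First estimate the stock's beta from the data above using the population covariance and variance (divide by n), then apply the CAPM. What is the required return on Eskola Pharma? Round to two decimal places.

Mean R_i = (1.0 − 7.0 + 9.3 − 6.5 − 6.5) / 5 = -1.9400%
Mean R_m = (-0.5 − 5.9 + 11.8 − 3.7 − 8.7) / 5 = -1.4000%
Σ(R_i − R̄_i)(R_m − R̄_m) = 217.5600  ⇒  Cov = 217.5600 / 5 = 43.5120
Σ(R_m − R̄_m)² = 253.8800  ⇒  Var(R_m) = 253.8800 / 5 = 50.7760
β = Cov / Var(R_m) = 43.5120 / 50.7760 = 0.8569
MRP = 6.7% − 1.6% = 5.10%
E(R) = R_f + β × MRP = 1.6% + 0.8569 × 5.1% = 5.97%

5.97%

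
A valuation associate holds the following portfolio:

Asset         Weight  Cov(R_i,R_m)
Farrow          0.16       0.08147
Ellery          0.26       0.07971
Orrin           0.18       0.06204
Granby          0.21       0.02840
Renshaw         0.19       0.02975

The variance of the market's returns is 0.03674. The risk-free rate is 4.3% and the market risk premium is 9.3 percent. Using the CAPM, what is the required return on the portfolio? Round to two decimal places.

18.61%

β_Farrow = 0.08147 / 0.03674 = 2.2175
β_Ellery = 0.07971 / 0.03674 = 2.1696
β_Orrin = 0.06204 / 0.03674 = 1.6886
β_Granby = 0.02840 / 0.03674 = 0.7730
β_Renshaw = 0.02975 / 0.03674 = 0.8097
β_P = Σ w_i β_i = 0.16×2.2175 + 0.26×2.1696 + 0.18×1.6886 + 0.21×0.7730 + 0.19×0.8097 = 1.5390
E(R_P) = R_f + β_P × MRP = 4.3% + 1.5390 × 9.3% = 18.61%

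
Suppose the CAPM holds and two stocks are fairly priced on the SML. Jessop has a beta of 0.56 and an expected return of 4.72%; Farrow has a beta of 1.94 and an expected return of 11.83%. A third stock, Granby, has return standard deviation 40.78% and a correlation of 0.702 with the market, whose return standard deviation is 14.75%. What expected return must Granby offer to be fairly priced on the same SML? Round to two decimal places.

11.83%

MRP = (11.83% − 4.72%) / (1.94 − 0.56) = 5.1522%
R_f = 4.72% − 0.56 × 5.1522% = 1.8348%
β_Granby = ρ·σ_i/σ_m = 0.702 × 40.78 / 14.75 = 1.9409
E(R_Granby) = R_f + β × MRP = 1.8348% + 1.9409 × 5.1522% = 11.83%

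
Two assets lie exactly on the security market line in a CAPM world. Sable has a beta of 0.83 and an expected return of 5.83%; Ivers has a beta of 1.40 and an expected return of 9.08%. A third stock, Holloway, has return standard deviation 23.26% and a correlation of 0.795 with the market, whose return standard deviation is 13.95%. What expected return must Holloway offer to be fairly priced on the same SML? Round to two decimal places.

8.66%

MRP = (9.08% − 5.83%) / (1.40 − 0.83) = 5.7018%
R_f = 5.83% − 0.83 × 5.7018% = 1.0975%
β_Holloway = ρ·σ_i/σ_m = 0.795 × 23.26 / 13.95 = 1.3256
E(R_Holloway) = R_f + β × MRP = 1.0975% + 1.3256 × 5.7018% = 8.66%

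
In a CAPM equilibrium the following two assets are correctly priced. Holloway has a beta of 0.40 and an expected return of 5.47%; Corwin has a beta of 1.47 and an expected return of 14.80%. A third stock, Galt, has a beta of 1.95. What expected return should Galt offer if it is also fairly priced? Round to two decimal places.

MRP (SML slope) = (14.80% − 5.47%) / (1.47 − 0.40) = 9.33% / 1.07 = 8.7196%
R_f (intercept) = 5.47% − 0.40 × 8.7196% = 1.9822%
E(R_Galt) = R_f + β × MRP = 1.9822% + 1.95 × 8.7196% = 18.99%

18.99%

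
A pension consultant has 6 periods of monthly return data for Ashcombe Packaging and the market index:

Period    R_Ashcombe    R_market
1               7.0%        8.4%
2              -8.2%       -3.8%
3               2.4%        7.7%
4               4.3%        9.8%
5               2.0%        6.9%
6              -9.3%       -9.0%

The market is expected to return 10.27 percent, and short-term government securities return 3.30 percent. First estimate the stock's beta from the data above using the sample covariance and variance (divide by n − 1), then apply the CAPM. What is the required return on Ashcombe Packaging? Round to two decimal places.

Mean R_i = (7.0 − 8.2 + 2.4 + 4.3 + 2.0 − 9.3) / 6 = -0.3000%
Mean R_m = (8.4 − 3.8 + 7.7 + 9.8 + 6.9 − 9.0) / 6 = 3.3333%
Σ(R_i − R̄_i)(R_m − R̄_m) = 254.0800  ⇒  Cov = 254.0800 / 5 = 50.8160
Σ(R_m − R̄_m)² = 302.2733  ⇒  Var(R_m) = 302.2733 / 5 = 60.4547
β = Cov / Var(R_m) = 50.8160 / 60.4547 = 0.8406
MRP = 10.27% − 3.30% = 6.97%
E(R) = R_f + β × MRP = 3.30% + 0.8406 × 6.97% = 9.16%

9.16%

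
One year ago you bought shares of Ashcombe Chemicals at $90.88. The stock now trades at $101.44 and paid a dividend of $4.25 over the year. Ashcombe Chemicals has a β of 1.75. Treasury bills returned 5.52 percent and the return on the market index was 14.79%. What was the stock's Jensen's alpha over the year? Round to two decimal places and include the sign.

Realised HPR = (P1 + D1 − P0) / P0 = (101.44 + 4.25 − 90.88) / 90.88 = 14.81 / 90.88 = 16.2962%
MRP = 14.79% − 5.52% = 9.27%
CAPM required = R_f + β·MRP = 5.52% + 1.75 × 9.27% = 21.7425%
α = realised − required = 16.2962% − 21.7425% = -5.45%

-5.45%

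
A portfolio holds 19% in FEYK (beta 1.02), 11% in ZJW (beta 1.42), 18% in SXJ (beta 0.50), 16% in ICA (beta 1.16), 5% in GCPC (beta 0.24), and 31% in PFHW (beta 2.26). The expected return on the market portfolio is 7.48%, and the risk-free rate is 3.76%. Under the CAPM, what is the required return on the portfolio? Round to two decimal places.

β_P = Σ w_i β_i = 0.19×1.02 + 0.11×1.42 + 0.18×0.50 + 0.16×1.16 + 0.05×0.24 + 0.31×2.26 = 1.3382
MRP = 7.48% − 3.76% = 3.72%
E(R_P) = R_f + β_P × MRP = 3.76% + 1.3382 × 3.72% = 8.74%

8.74%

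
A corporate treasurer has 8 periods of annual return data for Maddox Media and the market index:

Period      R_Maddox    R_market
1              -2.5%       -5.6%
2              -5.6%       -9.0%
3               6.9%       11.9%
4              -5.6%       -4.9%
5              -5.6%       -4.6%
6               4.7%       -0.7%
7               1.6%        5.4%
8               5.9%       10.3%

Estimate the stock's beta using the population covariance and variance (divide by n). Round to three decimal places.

0.613

Mean R_i = (-2.5 − 5.6 + 6.9 − 5.6 − 5.6 + 4.7 + 1.6 + 5.9) / 8 = -0.0250%
Mean R_m = (-5.6 − 9.0 + 11.9 − 4.9 − 4.6 − 0.7 + 5.4 + 10.3) / 8 = 0.3500%
Σ(R_i − R̄_i)(R_m − R̄_m) = 265.9000  ⇒  Cov = 265.9000 / 8 = 33.2375
Σ(R_m − R̄_m)² = 433.9000  ⇒  Var(R_m) = 433.9000 / 8 = 54.2375
β = Cov / Var(R_m) = 33.2375 / 54.2375 = 0.6128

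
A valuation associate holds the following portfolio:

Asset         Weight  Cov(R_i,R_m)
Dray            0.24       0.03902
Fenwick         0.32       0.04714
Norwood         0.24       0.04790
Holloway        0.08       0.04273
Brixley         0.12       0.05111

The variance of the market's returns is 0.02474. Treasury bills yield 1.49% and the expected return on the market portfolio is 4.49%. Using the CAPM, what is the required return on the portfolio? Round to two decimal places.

7.01%

β_Dray = 0.03902 / 0.02474 = 1.5772
β_Fenwick = 0.04714 / 0.02474 = 1.9054
β_Norwood = 0.04790 / 0.02474 = 1.9361
β_Holloway = 0.04273 / 0.02474 = 1.7272
β_Brixley = 0.05111 / 0.02474 = 2.0659
β_P = Σ w_i β_i = 0.24×1.5772 + 0.32×1.9054 + 0.24×1.9361 + 0.08×1.7272 + 0.12×2.0659 = 1.8390
MRP = 4.49% − 1.49% = 3.00%
E(R_P) = R_f + β_P × MRP = 1.49% + 1.8390 × 3.00% = 7.01%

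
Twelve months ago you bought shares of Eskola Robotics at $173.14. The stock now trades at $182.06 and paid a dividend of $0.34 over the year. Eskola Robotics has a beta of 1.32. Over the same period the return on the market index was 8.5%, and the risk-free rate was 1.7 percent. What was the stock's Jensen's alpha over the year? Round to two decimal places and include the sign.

Realised HPR = (P1 + D1 − P0) / P0 = (182.06 + 0.34 − 173.14) / 173.14 = 9.26 / 173.14 = 5.3483%
MRP = 8.5% − 1.7% = 6.80%
CAPM required = R_f + β·MRP = 1.7% + 1.32 × 6.8% = 10.6760%
α = realised − required = 5.3483% − 10.6760% = -5.33%

-5.33%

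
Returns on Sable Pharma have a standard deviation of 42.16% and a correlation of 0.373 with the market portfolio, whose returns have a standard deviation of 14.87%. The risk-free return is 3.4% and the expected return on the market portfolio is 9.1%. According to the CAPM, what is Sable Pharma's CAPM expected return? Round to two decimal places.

β = ρ × σ_i / σ_m = 0.373 × 42.16% / 14.87% = 1.0575
MRP = 9.1% − 3.4% = 5.70%
E(R) = 3.4% + 1.0575 × 5.7% = 9.43%

9.43%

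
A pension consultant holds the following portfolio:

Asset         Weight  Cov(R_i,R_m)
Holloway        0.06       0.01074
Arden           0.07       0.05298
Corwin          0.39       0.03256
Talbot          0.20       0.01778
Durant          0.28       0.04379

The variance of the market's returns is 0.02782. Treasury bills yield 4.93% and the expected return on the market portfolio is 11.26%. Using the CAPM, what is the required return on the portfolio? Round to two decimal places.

β_Holloway = 0.01074 / 0.02782 = 0.3861
β_Arden = 0.05298 / 0.02782 = 1.9044
β_Corwin = 0.03256 / 0.02782 = 1.1704
β_Talbot = 0.01778 / 0.02782 = 0.6391
β_Durant = 0.04379 / 0.02782 = 1.5740
β_P = Σ w_i β_i = 0.06×0.3861 + 0.07×1.9044 + 0.39×1.1704 + 0.20×0.6391 + 0.28×1.5740 = 1.1815
MRP = 11.26% − 4.93% = 6.33%
E(R_P) = R_f + β_P × MRP = 4.93% + 1.1815 × 6.33% = 12.41%

12.41%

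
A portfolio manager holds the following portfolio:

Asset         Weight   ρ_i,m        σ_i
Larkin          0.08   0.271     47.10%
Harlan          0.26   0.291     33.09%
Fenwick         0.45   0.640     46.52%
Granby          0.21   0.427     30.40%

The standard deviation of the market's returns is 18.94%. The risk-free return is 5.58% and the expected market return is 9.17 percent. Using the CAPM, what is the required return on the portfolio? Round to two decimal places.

β_Larkin = 0.271 × 47.10% / 18.94% = 0.6739
β_Harlan = 0.291 × 33.09% / 18.94% = 0.5084
β_Fenwick = 0.640 × 46.52% / 18.94% = 1.5720
β_Granby = 0.427 × 30.40% / 18.94% = 0.6854
β_P = Σ w_i β_i = 0.08×0.6739 + 0.26×0.5084 + 0.45×1.5720 + 0.21×0.6854 = 1.0374
MRP = 9.17% − 5.58% = 3.59%
E(R_P) = R_f + β_P × MRP = 5.58% + 1.0374 × 3.59% = 9.30%

9.30%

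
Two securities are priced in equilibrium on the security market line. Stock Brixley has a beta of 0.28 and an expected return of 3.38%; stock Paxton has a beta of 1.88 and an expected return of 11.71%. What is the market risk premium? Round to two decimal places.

Both satisfy E(R) = R_f + β·MRP, so the slope of the SML is
MRP = (11.71% − 3.38%) / (1.88 − 0.28) = 8.33% / 1.60 = 5.2063%

5.21%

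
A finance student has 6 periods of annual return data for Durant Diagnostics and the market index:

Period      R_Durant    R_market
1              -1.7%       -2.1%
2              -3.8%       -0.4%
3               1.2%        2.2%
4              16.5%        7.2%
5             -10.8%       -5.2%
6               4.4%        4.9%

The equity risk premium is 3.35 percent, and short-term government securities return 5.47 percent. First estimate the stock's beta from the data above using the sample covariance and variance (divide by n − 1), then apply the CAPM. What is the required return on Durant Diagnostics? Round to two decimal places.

11.78%

Mean R_i = (-1.7 − 3.8 + 1.2 + 16.5 − 10.8 + 4.4) / 6 = 0.9667%
Mean R_m = (-2.1 − 0.4 + 2.2 + 7.2 − 5.2 + 4.9) / 6 = 1.1000%
Σ(R_i − R̄_i)(R_m − R̄_m) = 197.8700  ⇒  Cov = 197.8700 / 5 = 39.5740
Σ(R_m − R̄_m)² = 105.0400  ⇒  Var(R_m) = 105.0400 / 5 = 21.0080
β = Cov / Var(R_m) = 39.5740 / 21.0080 = 1.8838
E(R) = R_f + β × MRP = 5.47% + 1.8838 × 3.35% = 11.78%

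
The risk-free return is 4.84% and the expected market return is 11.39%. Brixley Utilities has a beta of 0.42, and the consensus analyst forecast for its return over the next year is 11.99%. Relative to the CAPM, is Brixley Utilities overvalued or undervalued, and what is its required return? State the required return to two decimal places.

Undervalued; required return 7.59%

MRP = 11.39% − 4.84% = 6.55%
Required return = R_f + β·MRP = 4.84% + 0.42 × 6.55% = 7.59%
Forecast 11.99% > required 7.59% → the stock plots above the SML → undervalued.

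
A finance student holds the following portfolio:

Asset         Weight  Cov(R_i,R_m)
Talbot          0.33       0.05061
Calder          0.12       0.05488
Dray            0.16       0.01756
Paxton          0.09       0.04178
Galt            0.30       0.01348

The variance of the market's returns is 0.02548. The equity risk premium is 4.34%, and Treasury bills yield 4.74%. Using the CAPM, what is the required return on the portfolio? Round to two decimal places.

10.51%

β_Talbot = 0.05061 / 0.02548 = 1.9863
β_Calder = 0.05488 / 0.02548 = 2.1538
β_Dray = 0.01756 / 0.02548 = 0.6892
β_Paxton = 0.04178 / 0.02548 = 1.6397
β_Galt = 0.01348 / 0.02548 = 0.5290
β_P = Σ w_i β_i = 0.33×1.9863 + 0.12×2.1538 + 0.16×0.6892 + 0.09×1.6397 + 0.30×0.5290 = 1.3305
E(R_P) = R_f + β_P × MRP = 4.74% + 1.3305 × 4.34% = 10.51%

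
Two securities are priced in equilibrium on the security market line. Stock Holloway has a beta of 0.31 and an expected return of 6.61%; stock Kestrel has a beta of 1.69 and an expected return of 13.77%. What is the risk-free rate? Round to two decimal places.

Both satisfy E(R) = R_f + β·MRP, so the slope of the SML is
MRP = (13.77% − 6.61%) / (1.69 − 0.31) = 7.16% / 1.38 = 5.1884%
R_f = E(R_Holloway) − β_Holloway·MRP = 6.61% − 0.31 × 5.1884% = 5.0016%

5.00%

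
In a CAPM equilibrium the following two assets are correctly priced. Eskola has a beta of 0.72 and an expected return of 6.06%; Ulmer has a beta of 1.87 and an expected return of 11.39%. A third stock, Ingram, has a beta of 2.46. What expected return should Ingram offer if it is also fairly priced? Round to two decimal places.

14.12%

MRP (SML slope) = (11.39% − 6.06%) / (1.87 − 0.72) = 5.33% / 1.15 = 4.6348%
R_f (intercept) = 6.06% − 0.72 × 4.6348% = 2.7229%
E(R_Ingram) = R_f + β × MRP = 2.7229% + 2.46 × 4.6348% = 14.12%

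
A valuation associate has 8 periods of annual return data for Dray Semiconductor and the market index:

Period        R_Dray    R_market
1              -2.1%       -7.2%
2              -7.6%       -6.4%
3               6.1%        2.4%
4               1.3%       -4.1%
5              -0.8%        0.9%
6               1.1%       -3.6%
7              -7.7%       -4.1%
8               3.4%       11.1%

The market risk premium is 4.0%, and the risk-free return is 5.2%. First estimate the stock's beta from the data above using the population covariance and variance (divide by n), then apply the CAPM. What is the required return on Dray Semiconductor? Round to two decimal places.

7.23%

Mean R_i = (-2.1 − 7.6 + 6.1 + 1.3 − 0.8 + 1.1 − 7.7 + 3.4) / 8 = -0.7875%
Mean R_m = (-7.2 − 6.4 + 2.4 − 4.1 + 0.9 − 3.6 − 4.1 + 11.1) / 8 = -1.3750%
Σ(R_i − R̄_i)(R_m − R̄_m) = 129.0375  ⇒  Cov = 129.0375 / 8 = 16.1297
Σ(R_m − R̄_m)² = 254.0350  ⇒  Var(R_m) = 254.0350 / 8 = 31.7544
β = Cov / Var(R_m) = 16.1297 / 31.7544 = 0.5080
E(R) = R_f + β × MRP = 5.2% + 0.5080 × 4.0% = 7.23%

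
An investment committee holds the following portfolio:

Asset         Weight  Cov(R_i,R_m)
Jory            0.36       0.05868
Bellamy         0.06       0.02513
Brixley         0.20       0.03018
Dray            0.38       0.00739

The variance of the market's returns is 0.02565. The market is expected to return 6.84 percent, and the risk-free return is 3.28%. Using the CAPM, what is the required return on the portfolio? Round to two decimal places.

7.65%

β_Jory = 0.05868 / 0.02565 = 2.2877
β_Bellamy = 0.02513 / 0.02565 = 0.9797
β_Brixley = 0.03018 / 0.02565 = 1.1766
β_Dray = 0.00739 / 0.02565 = 0.2881
β_P = Σ w_i β_i = 0.36×2.2877 + 0.06×0.9797 + 0.20×1.1766 + 0.38×0.2881 = 1.2272
MRP = 6.84% − 3.28% = 3.56%
E(R_P) = R_f + β_P × MRP = 3.28% + 1.2272 × 3.56% = 7.65%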